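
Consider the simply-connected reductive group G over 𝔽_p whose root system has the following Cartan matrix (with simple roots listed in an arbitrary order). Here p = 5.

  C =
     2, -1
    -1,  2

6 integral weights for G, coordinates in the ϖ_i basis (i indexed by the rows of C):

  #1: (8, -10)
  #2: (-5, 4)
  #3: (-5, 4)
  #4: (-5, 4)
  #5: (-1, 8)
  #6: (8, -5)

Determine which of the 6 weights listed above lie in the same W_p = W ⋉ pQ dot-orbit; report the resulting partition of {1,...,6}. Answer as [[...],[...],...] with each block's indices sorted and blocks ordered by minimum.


Cartan matrix: type A_2 (|W|=6); un-permuting the 2 rows.

λ_j+ρ reflected into Ā_5 (⟨·,θ^∨⟩≤5); 2-tuples as given:

  λ_1+ρ ↦ (4, 1);  λ_2+ρ ↦ (4, 1);  λ_3+ρ ↦ (4, 1);  λ_4+ρ ↦ (4, 1);  λ_5+ρ ↦ (4, 1);  λ_6+ρ ↦ (1, 0)

The 6 indices split into 2 linkage classes (same alcove rep ⇔ same W_5-dot-orbit):

[[1, 2, 3, 4, 5], [6]]


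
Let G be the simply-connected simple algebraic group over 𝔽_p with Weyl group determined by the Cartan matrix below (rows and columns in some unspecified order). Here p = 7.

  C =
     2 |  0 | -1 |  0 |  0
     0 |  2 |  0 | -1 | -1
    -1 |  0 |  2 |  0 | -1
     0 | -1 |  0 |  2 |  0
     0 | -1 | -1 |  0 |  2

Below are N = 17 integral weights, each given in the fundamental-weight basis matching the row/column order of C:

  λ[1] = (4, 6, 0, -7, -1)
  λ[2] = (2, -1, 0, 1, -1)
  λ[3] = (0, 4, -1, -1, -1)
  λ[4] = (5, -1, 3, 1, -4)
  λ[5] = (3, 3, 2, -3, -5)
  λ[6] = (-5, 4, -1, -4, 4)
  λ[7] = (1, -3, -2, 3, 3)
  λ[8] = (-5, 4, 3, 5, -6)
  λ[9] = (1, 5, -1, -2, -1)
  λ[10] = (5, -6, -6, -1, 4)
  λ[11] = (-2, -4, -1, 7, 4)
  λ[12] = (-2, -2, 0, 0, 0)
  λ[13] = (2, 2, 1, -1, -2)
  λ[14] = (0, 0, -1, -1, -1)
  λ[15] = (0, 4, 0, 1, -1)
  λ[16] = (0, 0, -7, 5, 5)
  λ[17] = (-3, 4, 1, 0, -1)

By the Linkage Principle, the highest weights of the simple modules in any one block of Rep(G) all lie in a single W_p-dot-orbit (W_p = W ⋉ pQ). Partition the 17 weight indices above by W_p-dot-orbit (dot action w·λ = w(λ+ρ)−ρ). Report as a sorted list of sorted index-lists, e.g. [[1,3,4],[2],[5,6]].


C ↔ A_5 under row/col permutation; |W(A_5)| = 720.

Folding the 17 weights λ_j+ρ into Ā_7 (reps in the given 5-coord order):

    λ_1 → (1, 1, 0, 0, 0)
    λ_2 → (3, 0, 1, 2, 0)
    λ_3 → (1, 5, 0, 0, 0)
    λ_4 → (3, 0, 1, 2, 0)
    λ_5 → (3, 2, 1, 0, 1)
    λ_6 → (3, 2, 1, 0, 1)
    λ_7 → (1, 2, 1, 2, 1)
    λ_8 → (3, 0, 1, 2, 0)
    λ_9 → (1, 5, 0, 0, 0)
    λ_10 → (1, 5, 0, 0, 0)
    λ_11 → (1, 2, 1, 2, 1)
    λ_12 → (1, 1, 0, 0, 0)
    λ_13 → (3, 2, 1, 0, 1)
    λ_14 → (1, 1, 0, 0, 0)
    λ_15 → (1, 5, 0, 0, 0)
    λ_16 → (1, 1, 0, 0, 0)
    λ_17 → (1, 5, 0, 0, 0)

The 17 indices split into 5 linkage classes (same alcove rep ⇔ same W_7-dot-orbit):

[[1, 12, 14, 16], [2, 4, 8], [3, 9, 10, 15, 17], [5, 6, 13], [7, 11]]


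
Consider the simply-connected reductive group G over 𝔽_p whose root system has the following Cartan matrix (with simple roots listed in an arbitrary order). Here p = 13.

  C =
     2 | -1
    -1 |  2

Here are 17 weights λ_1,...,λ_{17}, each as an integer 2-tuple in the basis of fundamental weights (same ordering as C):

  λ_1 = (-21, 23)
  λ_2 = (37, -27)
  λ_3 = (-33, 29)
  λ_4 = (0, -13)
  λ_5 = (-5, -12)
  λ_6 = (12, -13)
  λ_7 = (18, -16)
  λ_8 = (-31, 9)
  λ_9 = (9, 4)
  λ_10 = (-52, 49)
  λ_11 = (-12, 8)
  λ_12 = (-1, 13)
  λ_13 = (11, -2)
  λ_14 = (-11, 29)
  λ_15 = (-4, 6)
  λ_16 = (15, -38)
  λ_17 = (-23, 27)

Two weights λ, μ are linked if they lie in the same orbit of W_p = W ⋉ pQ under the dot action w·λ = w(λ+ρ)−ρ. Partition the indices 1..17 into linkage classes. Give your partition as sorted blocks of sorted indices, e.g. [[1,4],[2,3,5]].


A_2 Cartan matrix, 2 simple roots permuted; ρ=(1,1).

Alcove-folded reps (p=13, 17 weights, presented ϖ-order):

  1: (2, 7);  2: (1, 12);  3: (2, 7);  4: (11, 1);  5: (9, 2);  6: (1, 12);  7: (2, 7);  8: (3, 4);  9: (8, 3);  10: (11, 1);  11: (9, 2);  12: (1, 12);  13: (11, 1);  14: (3, 4);  15: (3, 4);  16: (8, 3);  17: (2, 7)

Linkage partition of the 17 weights (6 classes, p=13):

[[1, 3, 7, 17], [2, 6, 12], [4, 10, 13], [5, 11], [8, 14, 15], [9, 16]]


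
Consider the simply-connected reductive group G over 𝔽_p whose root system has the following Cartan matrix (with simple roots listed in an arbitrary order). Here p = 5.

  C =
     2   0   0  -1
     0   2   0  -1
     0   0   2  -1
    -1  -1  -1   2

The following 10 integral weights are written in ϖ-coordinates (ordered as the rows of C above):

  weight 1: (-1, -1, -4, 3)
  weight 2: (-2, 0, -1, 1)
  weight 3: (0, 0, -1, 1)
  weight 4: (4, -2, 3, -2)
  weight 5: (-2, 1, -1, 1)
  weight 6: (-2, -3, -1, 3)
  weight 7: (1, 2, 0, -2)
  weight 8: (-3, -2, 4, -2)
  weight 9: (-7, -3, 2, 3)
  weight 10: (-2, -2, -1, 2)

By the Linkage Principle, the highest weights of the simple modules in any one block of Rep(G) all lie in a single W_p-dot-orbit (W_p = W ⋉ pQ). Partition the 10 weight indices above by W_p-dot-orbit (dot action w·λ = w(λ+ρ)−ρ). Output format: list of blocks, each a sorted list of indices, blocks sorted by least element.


Root system D_4: the 4×4 matrix C matches after relabeling.

λ_j+ρ reflected into Ā_5 (⟨·,θ^∨⟩≤5); 4-tuples as given:

  1: (0, 0, 3, 1) · 2: (1, 1, 0, 1) · 3: (1, 1, 0, 1) · 4: (1, 1, 0, 1) · 5: (1, 2, 0, 1) · 6: (1, 2, 0, 1) · 7: (1, 2, 0, 1) · 8: (1, 2, 0, 1) · 9: (1, 1, 0, 1) · 10: (1, 1, 0, 1)

Linkage partition of the 10 weights (3 classes, p=5):

[[1], [2, 3, 4, 9, 10], [5, 6, 7, 8]]


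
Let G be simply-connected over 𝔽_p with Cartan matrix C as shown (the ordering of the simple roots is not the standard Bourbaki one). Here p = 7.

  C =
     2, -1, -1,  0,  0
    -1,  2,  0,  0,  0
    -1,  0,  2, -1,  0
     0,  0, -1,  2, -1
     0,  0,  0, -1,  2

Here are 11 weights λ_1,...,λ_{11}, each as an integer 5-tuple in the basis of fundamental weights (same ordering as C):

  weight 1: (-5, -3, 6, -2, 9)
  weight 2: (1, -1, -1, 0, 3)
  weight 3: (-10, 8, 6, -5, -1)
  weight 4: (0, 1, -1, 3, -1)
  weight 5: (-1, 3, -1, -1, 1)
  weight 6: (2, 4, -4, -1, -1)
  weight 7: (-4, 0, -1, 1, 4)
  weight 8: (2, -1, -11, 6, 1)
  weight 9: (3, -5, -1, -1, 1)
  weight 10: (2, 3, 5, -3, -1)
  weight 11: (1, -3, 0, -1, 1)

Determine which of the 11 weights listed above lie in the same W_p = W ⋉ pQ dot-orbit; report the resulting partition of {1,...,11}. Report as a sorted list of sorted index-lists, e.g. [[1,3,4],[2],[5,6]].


A_5 Cartan matrix, 5 simple roots permuted; ρ=(1,1,1,1,1).

λ_j+ρ reflected into Ā_7 (⟨·,θ^∨⟩≤7); 5-tuples as given:

  1: (0, 2, 1, 0, 2)
  2: (2, 0, 0, 1, 4)
  3: (1, 2, 0, 4, 0)
  4: (1, 2, 0, 4, 0)
  5: (0, 4, 0, 0, 2)
  6: (0, 4, 0, 0, 2)
  7: (2, 0, 0, 1, 4)
  8: (0, 4, 0, 0, 2)
  9: (0, 4, 0, 0, 2)
  10: (1, 2, 0, 4, 0)
  11: (0, 2, 1, 0, 2)

Grouping the 11 weights by Ā_7-representative: 4 linkage classes.

[[1, 11], [2, 7], [3, 4, 10], [5, 6, 8, 9]]


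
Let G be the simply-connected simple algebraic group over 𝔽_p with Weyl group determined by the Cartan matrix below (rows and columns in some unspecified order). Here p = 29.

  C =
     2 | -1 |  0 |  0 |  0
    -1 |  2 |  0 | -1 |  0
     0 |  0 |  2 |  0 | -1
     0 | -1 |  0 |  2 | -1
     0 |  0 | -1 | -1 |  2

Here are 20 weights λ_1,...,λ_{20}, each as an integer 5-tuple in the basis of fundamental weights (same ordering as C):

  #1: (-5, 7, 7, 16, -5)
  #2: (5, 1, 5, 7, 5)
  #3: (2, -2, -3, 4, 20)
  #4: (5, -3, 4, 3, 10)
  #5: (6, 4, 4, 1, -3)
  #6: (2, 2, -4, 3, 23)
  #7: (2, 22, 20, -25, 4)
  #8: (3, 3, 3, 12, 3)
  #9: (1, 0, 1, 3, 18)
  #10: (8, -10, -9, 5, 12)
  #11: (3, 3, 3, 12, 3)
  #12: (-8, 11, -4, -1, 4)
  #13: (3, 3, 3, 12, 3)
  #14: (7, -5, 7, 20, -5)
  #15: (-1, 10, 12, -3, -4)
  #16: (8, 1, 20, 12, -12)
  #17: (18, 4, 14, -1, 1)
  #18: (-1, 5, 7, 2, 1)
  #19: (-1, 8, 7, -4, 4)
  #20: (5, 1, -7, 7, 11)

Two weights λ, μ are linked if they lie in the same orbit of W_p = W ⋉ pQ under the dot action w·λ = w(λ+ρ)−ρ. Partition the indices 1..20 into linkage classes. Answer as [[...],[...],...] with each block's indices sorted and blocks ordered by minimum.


C ↔ A_5 under row/col permutation; |W(A_5)| = 720.

λ_j+ρ reflected into Ā_29 (⟨·,θ^∨⟩≤29); 5-tuples as given:

  [1] (4, 4, 4, 13, 4);  [2] (6, 2, 6, 8, 6);  [3] (2, 1, 2, 4, 19);  [4] (4, 2, 5, 2, 11);  [5] (7, 5, 3, 0, 2);  [6] (2, 1, 2, 4, 19);  [7] (2, 1, 2, 4, 19);  [8] (4, 4, 4, 13, 4);  [9] (2, 1, 2, 4, 19);  [10] (0, 6, 8, 3, 2);  [11] (4, 4, 4, 13, 4);  [12] (7, 5, 3, 0, 2);  [13] (4, 4, 4, 13, 4);  [14] (4, 4, 4, 13, 4);  [15] (0, 6, 8, 3, 2);  [16] (4, 2, 5, 2, 11);  [17] (7, 5, 3, 0, 2);  [18] (0, 6, 8, 3, 2);  [19] (0, 6, 8, 3, 2);  [20] (6, 2, 6, 8, 6)

6 distinct reps among the 20 weights ⇒ 6 W_29-linkage classes:

[[1, 8, 11, 13, 14], [2, 20], [3, 6, 7, 9], [4, 16], [5, 12, 17], [10, 15, 18, 19]]


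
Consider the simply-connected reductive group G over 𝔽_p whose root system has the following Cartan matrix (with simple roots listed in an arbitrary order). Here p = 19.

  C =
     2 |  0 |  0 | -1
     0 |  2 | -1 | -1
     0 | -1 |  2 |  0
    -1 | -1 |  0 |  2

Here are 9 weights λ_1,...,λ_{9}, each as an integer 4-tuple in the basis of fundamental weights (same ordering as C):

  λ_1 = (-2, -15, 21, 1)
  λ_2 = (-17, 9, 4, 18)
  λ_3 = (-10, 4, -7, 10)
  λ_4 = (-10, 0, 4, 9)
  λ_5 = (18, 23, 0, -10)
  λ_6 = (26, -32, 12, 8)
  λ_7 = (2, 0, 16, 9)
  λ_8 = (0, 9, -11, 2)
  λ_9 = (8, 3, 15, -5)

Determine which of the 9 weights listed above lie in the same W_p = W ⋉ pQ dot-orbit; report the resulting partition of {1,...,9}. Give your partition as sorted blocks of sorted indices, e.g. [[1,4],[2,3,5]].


Cartan matrix: type A_4 (|W|=120); un-permuting the 4 rows.

Each λ_j+ρ reduced to Ā_19; 4-tuples below use C's row order:

    [1] (9, 1, 5, 1)
    [2] (1, 0, 10, 3)
    [3] (9, 1, 5, 1)
    [4] (9, 1, 5, 1)
    [5] (1, 0, 10, 3)
    [6] (9, 1, 5, 1)
    [7] (9, 1, 5, 1)
    [8] (1, 0, 10, 3)
    [9] (1, 0, 10, 3)

Linkage partition of the 9 weights (2 classes, p=19):

[[1, 3, 4, 6, 7], [2, 5, 8, 9]]


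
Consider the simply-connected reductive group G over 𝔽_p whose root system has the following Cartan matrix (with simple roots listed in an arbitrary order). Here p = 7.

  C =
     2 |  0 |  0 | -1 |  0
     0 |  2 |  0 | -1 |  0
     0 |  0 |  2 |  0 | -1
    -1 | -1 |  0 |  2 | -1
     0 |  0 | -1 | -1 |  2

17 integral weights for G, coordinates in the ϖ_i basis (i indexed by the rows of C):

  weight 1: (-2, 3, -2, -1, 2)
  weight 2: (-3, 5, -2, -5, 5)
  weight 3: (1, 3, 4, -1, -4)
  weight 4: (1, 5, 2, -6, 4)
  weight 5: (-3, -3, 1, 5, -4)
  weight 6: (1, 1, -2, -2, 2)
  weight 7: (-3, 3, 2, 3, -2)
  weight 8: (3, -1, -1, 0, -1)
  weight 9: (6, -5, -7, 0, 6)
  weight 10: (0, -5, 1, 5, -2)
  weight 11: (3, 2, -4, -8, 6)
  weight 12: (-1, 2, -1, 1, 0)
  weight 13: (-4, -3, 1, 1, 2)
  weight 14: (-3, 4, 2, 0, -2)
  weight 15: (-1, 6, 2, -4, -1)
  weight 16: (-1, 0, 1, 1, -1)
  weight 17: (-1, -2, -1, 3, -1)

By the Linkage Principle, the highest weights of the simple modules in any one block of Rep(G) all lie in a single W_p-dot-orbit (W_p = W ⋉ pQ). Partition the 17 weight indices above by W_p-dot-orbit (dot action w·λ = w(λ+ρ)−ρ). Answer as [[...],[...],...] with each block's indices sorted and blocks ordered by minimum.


D_5 Cartan matrix, 5 simple roots permuted; ρ=(1,1,1,1,1).

Each λ_j+ρ reduced to Ā_7; 5-tuples below use C's row order:

  λ_1 → (0, 3, 1, 1, 0)
  λ_2 → (4, 0, 0, 1, 0)
  λ_3 → (1, 1, 1, 1, 1)
  λ_4 → (1, 1, 1, 1, 1)
  λ_5 → (1, 1, 1, 1, 1)
  λ_6 → (1, 1, 1, 1, 1)
  λ_7 → (1, 1, 1, 1, 1)
  λ_8 → (4, 0, 0, 1, 0)
  λ_9 → (0, 3, 1, 1, 0)
  λ_10 → (0, 3, 1, 1, 0)
  λ_11 → (0, 1, 0, 3, 0)
  λ_12 → (0, 3, 1, 1, 0)
  λ_13 → (0, 1, 2, 2, 0)
  λ_14 → (0, 3, 1, 1, 0)
  λ_15 → (0, 1, 0, 3, 0)
  λ_16 → (0, 1, 2, 2, 0)
  λ_17 → (0, 1, 0, 3, 0)

These 17 weights hit 5 W_7-dot-orbits; sizes (5, 2, 5, 3, 2):

[[1, 9, 10, 12, 14], [2, 8], [3, 4, 5, 6, 7], [11, 15, 17], [13, 16]]


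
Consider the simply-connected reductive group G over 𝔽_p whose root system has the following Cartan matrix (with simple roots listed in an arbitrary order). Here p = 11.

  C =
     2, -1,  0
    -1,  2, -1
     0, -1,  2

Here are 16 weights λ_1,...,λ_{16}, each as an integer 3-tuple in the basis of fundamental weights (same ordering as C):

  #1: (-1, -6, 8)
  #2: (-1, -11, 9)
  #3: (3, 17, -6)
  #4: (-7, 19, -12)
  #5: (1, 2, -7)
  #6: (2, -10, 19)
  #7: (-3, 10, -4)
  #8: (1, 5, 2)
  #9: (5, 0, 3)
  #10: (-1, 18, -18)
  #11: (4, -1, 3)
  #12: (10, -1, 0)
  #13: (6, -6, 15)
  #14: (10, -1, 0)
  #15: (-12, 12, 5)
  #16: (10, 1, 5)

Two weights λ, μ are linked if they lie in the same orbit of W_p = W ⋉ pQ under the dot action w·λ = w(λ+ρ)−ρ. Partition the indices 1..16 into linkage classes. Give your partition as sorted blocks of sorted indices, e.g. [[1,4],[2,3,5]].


Dynkin diagram of C (from the 4 off-diagonal −1 entries): A_3.

Folding the 16 weights λ_j+ρ into Ā_11 (reps in the given 3-coord order):

  λ_1+ρ ↦ (5, 0, 4) · λ_2+ρ ↦ (10, 0, 0) · λ_3+ρ ↦ (5, 0, 4) · λ_4+ρ ↦ (3, 0, 2) · λ_5+ρ ↦ (1, 2, 3) · λ_6+ρ ↦ (3, 0, 2) · λ_7+ρ ↦ (2, 6, 3) · λ_8+ρ ↦ (2, 6, 3) · λ_9+ρ ↦ (6, 1, 4) · λ_10+ρ ↦ (2, 6, 3) · λ_11+ρ ↦ (5, 0, 4) · λ_12+ρ ↦ (10, 0, 0) · λ_13+ρ ↦ (5, 0, 4) · λ_14+ρ ↦ (10, 0, 0) · λ_15+ρ ↦ (3, 0, 2) · λ_16+ρ ↦ (3, 0, 2)

6 distinct reps among the 16 weights ⇒ 6 W_11-linkage classes:

[[1, 3, 11, 13], [2, 12, 14], [4, 6, 15, 16], [5], [7, 8, 10], [9]]


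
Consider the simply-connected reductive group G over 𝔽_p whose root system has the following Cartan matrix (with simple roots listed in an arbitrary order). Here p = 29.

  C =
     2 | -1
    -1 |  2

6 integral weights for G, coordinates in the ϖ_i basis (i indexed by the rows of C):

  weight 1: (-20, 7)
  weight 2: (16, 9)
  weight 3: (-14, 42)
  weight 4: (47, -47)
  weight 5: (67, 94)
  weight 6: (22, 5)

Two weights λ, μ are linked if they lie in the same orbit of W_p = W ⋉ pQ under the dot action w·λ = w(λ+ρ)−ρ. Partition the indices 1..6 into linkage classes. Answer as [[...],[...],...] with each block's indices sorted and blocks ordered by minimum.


Cartan matrix: type A_2 (|W|=6); un-permuting the 2 rows.

Ā_29 reps of the 6 weights (A_2, coords as presented):

  [1] (8, 11);  [2] (17, 10);  [3] (1, 15);  [4] (17, 10);  [5] (8, 11);  [6] (23, 6)

These 6 weights hit 4 W_29-dot-orbits; sizes (2, 2, 1, 1):

[[1, 5], [2, 4], [3], [6]]


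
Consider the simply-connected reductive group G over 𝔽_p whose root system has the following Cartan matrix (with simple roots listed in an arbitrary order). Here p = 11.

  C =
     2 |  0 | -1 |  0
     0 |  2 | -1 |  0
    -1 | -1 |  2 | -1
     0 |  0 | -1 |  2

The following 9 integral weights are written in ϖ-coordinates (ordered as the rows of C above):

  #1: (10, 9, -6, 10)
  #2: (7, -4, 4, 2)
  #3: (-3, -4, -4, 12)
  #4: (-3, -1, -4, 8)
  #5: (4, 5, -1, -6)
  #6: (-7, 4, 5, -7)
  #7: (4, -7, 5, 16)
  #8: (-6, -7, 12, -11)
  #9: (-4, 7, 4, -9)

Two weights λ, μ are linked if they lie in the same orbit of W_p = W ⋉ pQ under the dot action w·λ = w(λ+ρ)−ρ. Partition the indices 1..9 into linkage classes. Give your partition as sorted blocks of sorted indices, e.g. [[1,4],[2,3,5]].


Root system D_4: the 4×4 matrix C matches after relabeling.

W_11-reps of the 9 weights in Ā_11 (same 4-coord order as C):

  [1] (0, 1, 5, 0)
  [2] (3, 2, 1, 2)
  [3] (3, 2, 1, 2)
  [4] (0, 2, 3, 1)
  [5] (0, 1, 5, 0)
  [6] (0, 1, 5, 0)
  [7] (0, 1, 5, 0)
  [8] (3, 2, 1, 2)
  [9] (3, 2, 1, 2)

These 9 weights hit 3 W_11-dot-orbits; sizes (4, 4, 1):

[[1, 5, 6, 7], [2, 3, 8, 9], [4]]


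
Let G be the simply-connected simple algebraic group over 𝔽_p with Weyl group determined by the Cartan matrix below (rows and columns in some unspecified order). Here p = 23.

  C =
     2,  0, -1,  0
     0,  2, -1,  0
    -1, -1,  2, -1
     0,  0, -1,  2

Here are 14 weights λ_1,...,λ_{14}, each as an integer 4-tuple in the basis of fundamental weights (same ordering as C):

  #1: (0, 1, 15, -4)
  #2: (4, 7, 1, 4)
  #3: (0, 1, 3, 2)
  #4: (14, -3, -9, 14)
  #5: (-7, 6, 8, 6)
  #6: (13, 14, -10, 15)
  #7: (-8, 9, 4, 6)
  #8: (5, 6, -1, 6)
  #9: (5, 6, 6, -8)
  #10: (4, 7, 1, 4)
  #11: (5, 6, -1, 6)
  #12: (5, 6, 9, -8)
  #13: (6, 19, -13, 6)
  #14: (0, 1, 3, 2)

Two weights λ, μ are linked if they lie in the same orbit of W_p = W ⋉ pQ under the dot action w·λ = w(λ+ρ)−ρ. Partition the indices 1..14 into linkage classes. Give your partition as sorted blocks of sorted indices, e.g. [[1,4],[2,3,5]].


C ↔ D_4 under row/col permutation; |W(D_4)| = 192.

Each λ_j+ρ reduced to Ā_23; 4-tuples below use C's row order:

  λ_1+ρ ↦ (1, 2, 4, 3);  λ_2+ρ ↦ (5, 8, 2, 5);  λ_3+ρ ↦ (1, 2, 4, 3);  λ_4+ρ ↦ (5, 8, 2, 5);  λ_5+ρ ↦ (6, 7, 0, 7);  λ_6+ρ ↦ (1, 2, 4, 3);  λ_7+ρ ↦ (5, 8, 2, 5);  λ_8+ρ ↦ (6, 7, 0, 7);  λ_9+ρ ↦ (6, 7, 0, 7);  λ_10+ρ ↦ (5, 8, 2, 5);  λ_11+ρ ↦ (6, 7, 0, 7);  λ_12+ρ ↦ (6, 7, 0, 7);  λ_13+ρ ↦ (5, 8, 2, 5);  λ_14+ρ ↦ (1, 2, 4, 3)

These 14 weights hit 3 W_23-dot-orbits; sizes (4, 5, 5):

[[1, 3, 6, 14], [2, 4, 7, 10, 13], [5, 8, 9, 11, 12]]


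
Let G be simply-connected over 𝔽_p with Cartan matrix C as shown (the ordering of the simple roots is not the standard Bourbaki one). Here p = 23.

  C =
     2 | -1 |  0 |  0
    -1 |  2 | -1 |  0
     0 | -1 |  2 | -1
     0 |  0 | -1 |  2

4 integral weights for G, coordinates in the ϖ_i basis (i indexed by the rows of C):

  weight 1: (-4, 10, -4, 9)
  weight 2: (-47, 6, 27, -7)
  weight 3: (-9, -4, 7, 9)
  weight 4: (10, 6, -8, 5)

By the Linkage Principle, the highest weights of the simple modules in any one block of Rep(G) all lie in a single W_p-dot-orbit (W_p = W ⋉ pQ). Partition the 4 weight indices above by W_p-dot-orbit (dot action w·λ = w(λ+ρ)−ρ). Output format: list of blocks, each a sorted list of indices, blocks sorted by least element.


Type A_4, rank 4, |W|=120; reorder rows/cols to standard.

Alcove-folded reps (p=23, 4 weights, presented ϖ-order):

  1: (3, 5, 3, 7)
  2: (11, 0, 6, 1)
  3: (3, 5, 3, 7)
  4: (11, 0, 6, 1)

Linkage partition of the 4 weights (2 classes, p=23):

[[1, 3], [2, 4]]


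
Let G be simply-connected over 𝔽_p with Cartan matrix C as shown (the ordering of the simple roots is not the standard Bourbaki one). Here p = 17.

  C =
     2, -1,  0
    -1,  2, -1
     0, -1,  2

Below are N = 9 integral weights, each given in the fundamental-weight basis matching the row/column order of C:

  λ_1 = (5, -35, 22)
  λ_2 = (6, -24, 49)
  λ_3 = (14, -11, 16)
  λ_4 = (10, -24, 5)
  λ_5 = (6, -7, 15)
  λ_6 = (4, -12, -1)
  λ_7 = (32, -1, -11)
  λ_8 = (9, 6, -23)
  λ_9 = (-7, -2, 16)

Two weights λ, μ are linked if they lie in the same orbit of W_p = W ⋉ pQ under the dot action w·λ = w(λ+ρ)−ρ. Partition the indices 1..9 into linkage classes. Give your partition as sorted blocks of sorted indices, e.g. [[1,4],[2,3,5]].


A_3 Cartan matrix, 3 simple roots permuted; ρ=(1,1,1).

Each λ_j+ρ reduced to Ā_17; 3-tuples below use C's row order:

    λ_1+ρ ↦ (0, 6, 5)
    λ_2+ρ ↦ (1, 6, 10)
    λ_3+ρ ↦ (0, 10, 2)
    λ_4+ρ ↦ (0, 6, 5)
    λ_5+ρ ↦ (1, 6, 10)
    λ_6+ρ ↦ (0, 6, 5)
    λ_7+ρ ↦ (1, 6, 10)
    λ_8+ρ ↦ (0, 10, 2)
    λ_9+ρ ↦ (1, 6, 10)

These 9 weights hit 3 W_17-dot-orbits; sizes (3, 4, 2):

[[1, 4, 6], [2, 5, 7, 9], [3, 8]]


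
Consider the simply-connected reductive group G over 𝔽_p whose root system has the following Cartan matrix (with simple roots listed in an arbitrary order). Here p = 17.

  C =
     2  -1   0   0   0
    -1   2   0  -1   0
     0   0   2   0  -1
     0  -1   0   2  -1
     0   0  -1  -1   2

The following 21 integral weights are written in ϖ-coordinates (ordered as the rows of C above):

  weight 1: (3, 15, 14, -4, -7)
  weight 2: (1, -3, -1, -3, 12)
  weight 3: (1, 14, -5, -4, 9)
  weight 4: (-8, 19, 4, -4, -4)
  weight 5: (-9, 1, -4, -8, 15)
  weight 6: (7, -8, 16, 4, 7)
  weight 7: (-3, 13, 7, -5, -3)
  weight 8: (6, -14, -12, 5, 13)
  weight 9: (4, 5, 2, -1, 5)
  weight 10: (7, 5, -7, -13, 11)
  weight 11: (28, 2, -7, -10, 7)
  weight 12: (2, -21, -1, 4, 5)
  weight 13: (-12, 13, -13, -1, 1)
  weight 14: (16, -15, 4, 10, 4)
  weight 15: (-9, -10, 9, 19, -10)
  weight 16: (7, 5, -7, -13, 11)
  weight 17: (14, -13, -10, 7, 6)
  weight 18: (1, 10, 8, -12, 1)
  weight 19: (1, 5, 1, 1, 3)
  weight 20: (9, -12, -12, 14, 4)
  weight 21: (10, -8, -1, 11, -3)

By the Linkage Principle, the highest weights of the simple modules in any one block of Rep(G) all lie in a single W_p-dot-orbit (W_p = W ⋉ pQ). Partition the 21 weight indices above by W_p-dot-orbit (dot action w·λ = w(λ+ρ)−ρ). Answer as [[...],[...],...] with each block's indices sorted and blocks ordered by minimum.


A_5 Cartan matrix, 5 simple roots permuted; ρ=(1,1,1,1,1).

W_17-reps of the 21 weights in Ā_17 (same 5-coord order as C):

  λ_1 → (5, 2, 3, 6, 0);  λ_2 → (2, 0, 0, 2, 9);  λ_3 → (4, 7, 2, 3, 0);  λ_4 → (4, 7, 2, 3, 0);  λ_5 → (5, 2, 3, 6, 0);  λ_6 → (5, 2, 3, 6, 0);  λ_7 → (2, 6, 2, 2, 4);  λ_8 → (3, 0, 4, 3, 4);  λ_9 → (2, 6, 0, 0, 6);  λ_10 → (2, 6, 0, 0, 6);  λ_11 → (2, 6, 2, 2, 4);  λ_12 → (2, 6, 0, 0, 6);  λ_13 → (4, 7, 2, 3, 0);  λ_14 → (4, 7, 2, 3, 0);  λ_15 → (5, 2, 3, 6, 0);  λ_16 → (2, 6, 0, 0, 6);  λ_17 → (2, 6, 2, 2, 4);  λ_18 → (2, 0, 0, 2, 9);  λ_19 → (2, 6, 2, 2, 4);  λ_20 → (2, 6, 2, 2, 4);  λ_21 → (4, 7, 2, 3, 0)

The 21 indices split into 6 linkage classes (same alcove rep ⇔ same W_17-dot-orbit):

[[1, 5, 6, 15], [2, 18], [3, 4, 13, 14, 21], [7, 11, 17, 19, 20], [8], [9, 10, 12, 16]]


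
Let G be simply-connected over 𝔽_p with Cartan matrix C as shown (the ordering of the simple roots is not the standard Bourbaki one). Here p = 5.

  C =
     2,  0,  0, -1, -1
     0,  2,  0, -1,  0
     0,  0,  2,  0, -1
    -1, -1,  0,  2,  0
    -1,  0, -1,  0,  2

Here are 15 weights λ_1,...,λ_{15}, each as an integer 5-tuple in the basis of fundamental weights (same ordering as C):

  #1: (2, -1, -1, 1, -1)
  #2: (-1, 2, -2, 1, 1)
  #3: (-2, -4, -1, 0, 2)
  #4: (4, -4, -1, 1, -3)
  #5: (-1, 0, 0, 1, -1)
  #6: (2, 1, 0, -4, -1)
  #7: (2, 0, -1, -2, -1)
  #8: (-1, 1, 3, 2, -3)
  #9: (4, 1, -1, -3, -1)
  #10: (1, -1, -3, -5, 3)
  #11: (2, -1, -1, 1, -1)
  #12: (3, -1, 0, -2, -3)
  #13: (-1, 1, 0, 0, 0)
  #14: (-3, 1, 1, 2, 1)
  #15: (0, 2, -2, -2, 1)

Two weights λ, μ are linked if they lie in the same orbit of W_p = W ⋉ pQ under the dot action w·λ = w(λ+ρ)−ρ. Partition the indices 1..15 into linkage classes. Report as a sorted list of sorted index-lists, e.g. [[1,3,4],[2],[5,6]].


Cartan matrix: type A_5 (|W|=720); un-permuting the 5 rows.

Folding the 15 weights λ_j+ρ into Ā_5 (reps in the given 5-coord order):

  λ_1+ρ ↦ (3, 0, 0, 2, 0) · λ_2+ρ ↦ (0, 1, 1, 2, 0) · λ_3+ρ ↦ (2, 0, 0, 1, 0) · λ_4+ρ ↦ (2, 0, 0, 1, 0) · λ_5+ρ ↦ (0, 1, 1, 2, 0) · λ_6+ρ ↦ (0, 1, 1, 2, 0) · λ_7+ρ ↦ (2, 0, 0, 1, 0) · λ_8+ρ ↦ (2, 0, 0, 1, 0) · λ_9+ρ ↦ (3, 0, 0, 2, 0) · λ_10+ρ ↦ (0, 1, 1, 2, 0) · λ_11+ρ ↦ (3, 0, 0, 2, 0) · λ_12+ρ ↦ (1, 1, 1, 0, 1) · λ_13+ρ ↦ (0, 2, 1, 1, 1) · λ_14+ρ ↦ (2, 0, 0, 1, 0) · λ_15+ρ ↦ (0, 2, 1, 1, 1)

Partition of {1..15} into 5 W_5-dot-orbits:

[[1, 9, 11], [2, 5, 6, 10], [3, 4, 7, 8, 14], [12], [13, 15]]


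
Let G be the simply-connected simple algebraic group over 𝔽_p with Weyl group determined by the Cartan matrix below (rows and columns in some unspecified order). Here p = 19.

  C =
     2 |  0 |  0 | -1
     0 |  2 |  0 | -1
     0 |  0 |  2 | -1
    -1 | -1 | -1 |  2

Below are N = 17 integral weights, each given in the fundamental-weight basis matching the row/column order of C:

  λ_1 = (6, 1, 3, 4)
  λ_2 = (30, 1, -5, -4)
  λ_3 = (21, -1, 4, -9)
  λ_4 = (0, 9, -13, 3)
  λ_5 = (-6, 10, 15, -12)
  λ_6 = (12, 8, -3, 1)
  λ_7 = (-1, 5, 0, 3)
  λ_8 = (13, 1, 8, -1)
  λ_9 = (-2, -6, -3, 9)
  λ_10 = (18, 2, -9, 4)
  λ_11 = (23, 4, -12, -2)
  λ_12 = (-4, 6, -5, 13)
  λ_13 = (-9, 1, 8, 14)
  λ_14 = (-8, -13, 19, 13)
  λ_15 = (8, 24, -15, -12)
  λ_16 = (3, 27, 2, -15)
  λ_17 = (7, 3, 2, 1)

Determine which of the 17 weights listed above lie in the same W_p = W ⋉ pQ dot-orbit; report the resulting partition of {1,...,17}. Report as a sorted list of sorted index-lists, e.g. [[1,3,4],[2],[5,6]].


D_4 Cartan matrix, 4 simple roots permuted; ρ=(1,1,1,1).

Each λ_j+ρ reduced to Ā_19; 4-tuples below use C's row order:

  [1] (7, 2, 4, 1)
  [2] (7, 2, 4, 1)
  [3] (11, 5, 0, 0)
  [4] (7, 2, 4, 1)
  [5] (11, 5, 0, 0)
  [6] (8, 4, 3, 2)
  [7] (0, 6, 1, 4)
  [8] (8, 4, 3, 2)
  [9] (1, 5, 2, 2)
  [10] (11, 5, 0, 0)
  [11] (7, 2, 4, 1)
  [12] (1, 5, 2, 2)
  [13] (1, 5, 2, 2)
  [14] (7, 2, 4, 1)
  [15] (8, 4, 3, 2)
  [16] (1, 5, 2, 2)
  [17] (8, 4, 3, 2)

5 distinct reps among the 17 weights ⇒ 5 W_19-linkage classes:

[[1, 2, 4, 11, 14], [3, 5, 10], [6, 8, 15, 17], [7], [9, 12, 13, 16]]


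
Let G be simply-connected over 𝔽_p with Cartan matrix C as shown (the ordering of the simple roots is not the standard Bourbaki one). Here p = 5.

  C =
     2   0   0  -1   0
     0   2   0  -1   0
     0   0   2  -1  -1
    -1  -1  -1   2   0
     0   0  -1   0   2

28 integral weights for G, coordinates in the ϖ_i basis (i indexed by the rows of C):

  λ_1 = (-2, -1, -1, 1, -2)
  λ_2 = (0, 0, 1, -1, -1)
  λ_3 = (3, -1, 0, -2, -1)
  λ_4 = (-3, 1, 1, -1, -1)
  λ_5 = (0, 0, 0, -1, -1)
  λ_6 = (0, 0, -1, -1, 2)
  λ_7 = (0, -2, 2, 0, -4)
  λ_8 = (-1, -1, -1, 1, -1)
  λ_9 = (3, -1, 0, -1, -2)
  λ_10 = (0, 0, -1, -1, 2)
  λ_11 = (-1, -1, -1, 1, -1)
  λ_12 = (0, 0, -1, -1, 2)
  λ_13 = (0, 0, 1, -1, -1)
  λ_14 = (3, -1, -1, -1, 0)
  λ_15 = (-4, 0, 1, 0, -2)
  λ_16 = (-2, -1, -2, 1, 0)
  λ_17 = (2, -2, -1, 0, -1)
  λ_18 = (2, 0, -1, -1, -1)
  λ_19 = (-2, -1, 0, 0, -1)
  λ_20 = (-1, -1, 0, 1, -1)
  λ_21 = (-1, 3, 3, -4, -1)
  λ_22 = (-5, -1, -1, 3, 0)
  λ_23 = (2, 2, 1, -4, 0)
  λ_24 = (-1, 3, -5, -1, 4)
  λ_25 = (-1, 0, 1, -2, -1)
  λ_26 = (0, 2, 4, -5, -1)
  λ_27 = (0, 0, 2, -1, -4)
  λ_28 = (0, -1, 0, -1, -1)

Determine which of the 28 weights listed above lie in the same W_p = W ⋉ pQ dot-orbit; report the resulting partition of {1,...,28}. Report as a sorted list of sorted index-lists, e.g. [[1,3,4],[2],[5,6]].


Cartan matrix: type D_5 (|W|=1920); un-permuting the 5 rows.

W_5-reps of the 28 weights in Ā_5 (same 5-coord order as C):

  λ_1+ρ ↦ (1, 0, 1, 0, 0) · λ_2+ρ ↦ (1, 1, 1, 0, 0) · λ_3+ρ ↦ (3, 1, 0, 0, 0) · λ_4+ρ ↦ (0, 0, 0, 2, 0) · λ_5+ρ ↦ (1, 1, 1, 0, 0) · λ_6+ρ ↦ (1, 1, 0, 0, 3) · λ_7+ρ ↦ (1, 1, 0, 0, 3) · λ_8+ρ ↦ (0, 0, 0, 2, 0) · λ_9+ρ ↦ (4, 0, 0, 0, 1) · λ_10+ρ ↦ (1, 1, 0, 0, 3) · λ_11+ρ ↦ (0, 0, 0, 2, 0) · λ_12+ρ ↦ (1, 1, 0, 0, 3) · λ_13+ρ ↦ (1, 1, 1, 0, 0) · λ_14+ρ ↦ (4, 0, 0, 0, 1) · λ_15+ρ ↦ (1, 1, 1, 0, 0) · λ_16+ρ ↦ (1, 0, 1, 0, 0) · λ_17+ρ ↦ (3, 1, 0, 0, 0) · λ_18+ρ ↦ (3, 1, 0, 0, 0) · λ_19+ρ ↦ (1, 0, 1, 0, 0) · λ_20+ρ ↦ (0, 0, 0, 2, 0) · λ_21+ρ ↦ (3, 1, 0, 0, 0) · λ_22+ρ ↦ (4, 0, 0, 0, 1) · λ_23+ρ ↦ (0, 0, 0, 2, 0) · λ_24+ρ ↦ (4, 0, 0, 0, 1) · λ_25+ρ ↦ (1, 0, 1, 0, 0) · λ_26+ρ ↦ (3, 1, 0, 0, 0) · λ_27+ρ ↦ (1, 1, 0, 0, 3) · λ_28+ρ ↦ (1, 0, 1, 0, 0)

6 distinct reps among the 28 weights ⇒ 6 W_5-linkage classes:

[[1, 16, 19, 25, 28], [2, 5, 13, 15], [3, 17, 18, 21, 26], [4, 8, 11, 20, 23], [6, 7, 10, 12, 27], [9, 14, 22, 24]]


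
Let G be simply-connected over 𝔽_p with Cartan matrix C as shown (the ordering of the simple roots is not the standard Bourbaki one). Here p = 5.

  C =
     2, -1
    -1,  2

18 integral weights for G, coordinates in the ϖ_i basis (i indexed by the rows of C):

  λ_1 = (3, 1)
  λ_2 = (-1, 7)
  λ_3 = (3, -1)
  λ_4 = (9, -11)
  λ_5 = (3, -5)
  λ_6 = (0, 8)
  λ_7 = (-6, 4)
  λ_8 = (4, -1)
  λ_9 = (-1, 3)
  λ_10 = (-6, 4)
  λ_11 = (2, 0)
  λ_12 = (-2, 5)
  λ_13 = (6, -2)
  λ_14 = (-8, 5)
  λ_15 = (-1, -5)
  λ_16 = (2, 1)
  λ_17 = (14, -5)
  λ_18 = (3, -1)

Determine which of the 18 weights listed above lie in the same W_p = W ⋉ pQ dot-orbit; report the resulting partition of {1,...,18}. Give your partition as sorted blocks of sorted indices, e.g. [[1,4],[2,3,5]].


A_2 Cartan matrix, 2 simple roots permuted; ρ=(1,1).

Alcove-folded reps (p=5, 18 weights, presented ϖ-order):

    λ_1+ρ ↦ (3, 1)
    λ_2+ρ ↦ (3, 2)
    λ_3+ρ ↦ (4, 0)
    λ_4+ρ ↦ (5, 0)
    λ_5+ρ ↦ (0, 4)
    λ_6+ρ ↦ (4, 0)
    λ_7+ρ ↦ (5, 0)
    λ_8+ρ ↦ (5, 0)
    λ_9+ρ ↦ (0, 4)
    λ_10+ρ ↦ (5, 0)
    λ_11+ρ ↦ (3, 1)
    λ_12+ρ ↦ (0, 4)
    λ_13+ρ ↦ (3, 1)
    λ_14+ρ ↦ (3, 1)
    λ_15+ρ ↦ (4, 0)
    λ_16+ρ ↦ (3, 2)
    λ_17+ρ ↦ (4, 0)
    λ_18+ρ ↦ (4, 0)

5 distinct reps among the 18 weights ⇒ 5 W_5-linkage classes:

[[1, 11, 13, 14], [2, 16], [3, 6, 15, 17, 18], [4, 7, 8, 10], [5, 9, 12]]


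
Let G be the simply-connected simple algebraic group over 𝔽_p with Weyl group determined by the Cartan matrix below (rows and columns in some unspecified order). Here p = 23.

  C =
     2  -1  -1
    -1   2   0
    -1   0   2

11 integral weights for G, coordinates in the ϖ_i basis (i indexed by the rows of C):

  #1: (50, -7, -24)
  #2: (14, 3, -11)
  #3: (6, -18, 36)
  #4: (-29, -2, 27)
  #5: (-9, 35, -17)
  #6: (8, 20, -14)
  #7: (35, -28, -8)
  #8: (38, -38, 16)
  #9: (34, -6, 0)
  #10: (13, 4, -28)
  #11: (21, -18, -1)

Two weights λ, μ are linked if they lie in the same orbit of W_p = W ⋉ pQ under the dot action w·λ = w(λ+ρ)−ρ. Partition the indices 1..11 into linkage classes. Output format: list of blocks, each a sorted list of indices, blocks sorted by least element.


Type A_3, rank 3, |W|=24; reorder rows/cols to standard.

Alcove-folded reps (p=23, 11 weights, presented ϖ-order):

    [1] (5, 17, 0)
    [2] (5, 4, 10)
    [3] (4, 10, 2)
    [4] (5, 17, 0)
    [5] (10, 1, 5)
    [6] (4, 10, 2)
    [7] (4, 10, 2)
    [8] (4, 10, 2)
    [9] (10, 1, 5)
    [10] (5, 4, 10)
    [11] (5, 17, 0)

4 distinct reps among the 11 weights ⇒ 4 W_23-linkage classes:

[[1, 4, 11], [2, 10], [3, 6, 7, 8], [5, 9]]


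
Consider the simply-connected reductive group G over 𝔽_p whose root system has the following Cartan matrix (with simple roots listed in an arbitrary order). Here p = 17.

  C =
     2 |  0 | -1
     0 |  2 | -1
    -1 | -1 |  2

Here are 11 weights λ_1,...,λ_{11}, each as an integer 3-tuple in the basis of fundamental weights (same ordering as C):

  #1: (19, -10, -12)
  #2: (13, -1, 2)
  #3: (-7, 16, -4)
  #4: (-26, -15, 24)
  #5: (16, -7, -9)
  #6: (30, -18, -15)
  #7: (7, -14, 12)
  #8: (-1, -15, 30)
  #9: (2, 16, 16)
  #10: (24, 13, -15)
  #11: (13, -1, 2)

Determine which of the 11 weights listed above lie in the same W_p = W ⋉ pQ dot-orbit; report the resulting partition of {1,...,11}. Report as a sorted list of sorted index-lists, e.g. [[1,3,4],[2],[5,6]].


Cartan matrix: type A_3 (|W|=24); un-permuting the 3 rows.

W_17-reps of the 11 weights in Ā_17 (same 3-coord order as C):

    λ_1 → (3, 8, 6)
    λ_2 → (14, 0, 3)
    λ_3 → (3, 8, 6)
    λ_4 → (3, 8, 6)
    λ_5 → (3, 8, 6)
    λ_6 → (14, 0, 3)
    λ_7 → (4, 9, 0)
    λ_8 → (14, 0, 3)
    λ_9 → (14, 0, 3)
    λ_10 → (3, 8, 6)
    λ_11 → (14, 0, 3)

The 11 indices split into 3 linkage classes (same alcove rep ⇔ same W_17-dot-orbit):

[[1, 3, 4, 5, 10], [2, 6, 8, 9, 11], [7]]


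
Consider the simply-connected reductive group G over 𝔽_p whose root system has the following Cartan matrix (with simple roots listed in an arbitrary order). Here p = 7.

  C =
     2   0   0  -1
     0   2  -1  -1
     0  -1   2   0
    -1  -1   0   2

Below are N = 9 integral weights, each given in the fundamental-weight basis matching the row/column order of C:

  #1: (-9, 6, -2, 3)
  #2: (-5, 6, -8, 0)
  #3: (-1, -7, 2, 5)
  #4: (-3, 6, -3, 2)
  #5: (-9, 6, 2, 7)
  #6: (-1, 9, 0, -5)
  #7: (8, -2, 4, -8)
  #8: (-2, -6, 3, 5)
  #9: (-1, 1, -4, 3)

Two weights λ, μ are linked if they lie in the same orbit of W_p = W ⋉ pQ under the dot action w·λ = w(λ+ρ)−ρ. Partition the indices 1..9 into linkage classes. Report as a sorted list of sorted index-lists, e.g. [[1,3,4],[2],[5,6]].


Cartan matrix: type A_4 (|W|=120); un-permuting the 4 rows.

Folding the 9 weights λ_j+ρ into Ā_7 (reps in the given 4-coord order):

    λ_1+ρ ↦ (0, 1, 2, 3)
    λ_2+ρ ↦ (0, 3, 3, 0)
    λ_3+ρ ↦ (0, 3, 3, 0)
    λ_4+ρ ↦ (1, 4, 1, 0)
    λ_5+ρ ↦ (0, 3, 3, 0)
    λ_6+ρ ↦ (0, 3, 3, 0)
    λ_7+ρ ↦ (1, 4, 1, 0)
    λ_8+ρ ↦ (1, 4, 1, 0)
    λ_9+ρ ↦ (0, 1, 2, 3)

Linkage partition of the 9 weights (3 classes, p=7):

[[1, 9], [2, 3, 5, 6], [4, 7, 8]]


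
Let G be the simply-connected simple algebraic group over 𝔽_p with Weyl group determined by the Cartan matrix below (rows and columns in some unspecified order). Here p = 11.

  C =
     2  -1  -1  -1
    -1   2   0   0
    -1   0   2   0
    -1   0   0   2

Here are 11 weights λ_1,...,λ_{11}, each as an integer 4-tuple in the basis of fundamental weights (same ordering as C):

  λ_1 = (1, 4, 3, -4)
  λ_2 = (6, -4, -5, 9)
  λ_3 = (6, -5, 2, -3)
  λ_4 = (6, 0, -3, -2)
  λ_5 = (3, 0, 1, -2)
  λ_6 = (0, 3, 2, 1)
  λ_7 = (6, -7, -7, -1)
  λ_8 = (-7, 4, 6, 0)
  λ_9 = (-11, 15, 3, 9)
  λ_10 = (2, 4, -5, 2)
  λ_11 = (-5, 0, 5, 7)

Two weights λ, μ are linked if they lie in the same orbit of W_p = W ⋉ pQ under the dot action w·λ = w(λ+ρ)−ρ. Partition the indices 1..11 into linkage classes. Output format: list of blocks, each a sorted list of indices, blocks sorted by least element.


Type D_4, rank 4, |W|=192; reorder rows/cols to standard.

Ā_11 reps of the 11 weights (D_4, coords as presented):

  λ_1 → (1, 4, 3, 2);  λ_2 → (1, 3, 2, 4);  λ_3 → (1, 4, 3, 2);  λ_4 → (3, 1, 2, 1);  λ_5 → (3, 1, 2, 1);  λ_6 → (1, 4, 3, 2);  λ_7 → (0, 1, 1, 5);  λ_8 → (0, 1, 1, 5);  λ_9 → (0, 1, 1, 5);  λ_10 → (1, 4, 3, 2);  λ_11 → (1, 3, 2, 4)

These 11 weights hit 4 W_11-dot-orbits; sizes (4, 2, 2, 3):

[[1, 3, 6, 10], [2, 11], [4, 5], [7, 8, 9]]


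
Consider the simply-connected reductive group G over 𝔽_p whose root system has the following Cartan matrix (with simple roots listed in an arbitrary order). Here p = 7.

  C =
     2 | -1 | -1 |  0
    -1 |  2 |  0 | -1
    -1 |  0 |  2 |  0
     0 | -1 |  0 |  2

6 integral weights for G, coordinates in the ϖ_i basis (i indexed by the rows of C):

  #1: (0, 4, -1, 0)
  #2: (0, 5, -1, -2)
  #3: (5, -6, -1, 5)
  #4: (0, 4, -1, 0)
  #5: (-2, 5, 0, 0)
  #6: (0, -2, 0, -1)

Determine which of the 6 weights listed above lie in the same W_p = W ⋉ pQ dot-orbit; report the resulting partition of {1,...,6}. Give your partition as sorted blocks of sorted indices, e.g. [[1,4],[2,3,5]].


Root system A_4: the 4×4 matrix C matches after relabeling.

Alcove-folded reps (p=7, 6 weights, presented ϖ-order):

  λ_1 → (1, 5, 0, 1)
  λ_2 → (1, 5, 0, 1)
  λ_3 → (1, 5, 0, 1)
  λ_4 → (1, 5, 0, 1)
  λ_5 → (1, 5, 0, 1)
  λ_6 → (0, 0, 1, 1)

2 distinct reps among the 6 weights ⇒ 2 W_7-linkage classes:

[[1, 2, 3, 4, 5], [6]]


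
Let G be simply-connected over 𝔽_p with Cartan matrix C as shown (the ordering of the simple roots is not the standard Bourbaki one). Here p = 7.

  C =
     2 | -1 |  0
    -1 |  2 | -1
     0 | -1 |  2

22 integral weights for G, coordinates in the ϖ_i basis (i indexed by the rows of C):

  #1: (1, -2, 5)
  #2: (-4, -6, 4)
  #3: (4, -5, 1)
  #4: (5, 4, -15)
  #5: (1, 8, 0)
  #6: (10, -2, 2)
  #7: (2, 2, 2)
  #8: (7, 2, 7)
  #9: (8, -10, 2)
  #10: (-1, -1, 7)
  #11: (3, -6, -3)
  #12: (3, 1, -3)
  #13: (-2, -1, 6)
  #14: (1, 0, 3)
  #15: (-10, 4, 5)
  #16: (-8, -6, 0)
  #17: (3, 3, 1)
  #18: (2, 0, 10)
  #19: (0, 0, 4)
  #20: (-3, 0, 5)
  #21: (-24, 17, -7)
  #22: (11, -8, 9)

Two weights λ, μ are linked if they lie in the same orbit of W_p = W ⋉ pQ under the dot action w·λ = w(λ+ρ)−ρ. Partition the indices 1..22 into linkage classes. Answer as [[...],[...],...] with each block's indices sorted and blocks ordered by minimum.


A_3 Cartan matrix, 3 simple roots permuted; ρ=(1,1,1).

Ā_7 reps of the 22 weights (A_3, coords as presented):

  [1] (1, 1, 5)
  [2] (4, 0, 2)
  [3] (1, 2, 2)
  [4] (4, 0, 2)
  [5] (1, 2, 2)
  [6] (1, 3, 1)
  [7] (1, 3, 1)
  [8] (1, 3, 1)
  [9] (2, 1, 4)
  [10] (0, 1, 6)
  [11] (2, 1, 4)
  [12] (4, 0, 2)
  [13] (0, 1, 6)
  [14] (2, 1, 4)
  [15] (1, 2, 2)
  [16] (4, 0, 2)
  [17] (1, 3, 1)
  [18] (1, 3, 1)
  [19] (1, 1, 5)
  [20] (1, 1, 5)
  [21] (1, 2, 2)
  [22] (2, 1, 4)

The 22 indices split into 6 linkage classes (same alcove rep ⇔ same W_7-dot-orbit):

[[1, 19, 20], [2, 4, 12, 16], [3, 5, 15, 21], [6, 7, 8, 17, 18], [9, 11, 14, 22], [10, 13]]


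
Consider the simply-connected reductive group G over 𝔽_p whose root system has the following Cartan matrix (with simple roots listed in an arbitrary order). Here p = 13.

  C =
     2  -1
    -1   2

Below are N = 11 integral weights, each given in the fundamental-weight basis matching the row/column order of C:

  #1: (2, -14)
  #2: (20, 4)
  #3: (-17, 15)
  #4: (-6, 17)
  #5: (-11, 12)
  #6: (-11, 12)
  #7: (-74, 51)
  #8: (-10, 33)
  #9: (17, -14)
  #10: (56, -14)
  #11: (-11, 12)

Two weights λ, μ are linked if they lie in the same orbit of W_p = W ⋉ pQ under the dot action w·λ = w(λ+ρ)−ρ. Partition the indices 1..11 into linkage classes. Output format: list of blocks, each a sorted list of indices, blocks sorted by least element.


Root system A_2: the 2×2 matrix C matches after relabeling.

Ā_13 reps of the 11 weights (A_2, coords as presented):

  λ_1+ρ ↦ (10, 3) · λ_2+ρ ↦ (0, 8) · λ_3+ρ ↦ (10, 3) · λ_4+ρ ↦ (0, 8) · λ_5+ρ ↦ (10, 3) · λ_6+ρ ↦ (10, 3) · λ_7+ρ ↦ (0, 8) · λ_8+ρ ↦ (4, 8) · λ_9+ρ ↦ (0, 8) · λ_10+ρ ↦ (0, 8) · λ_11+ρ ↦ (10, 3)

3 distinct reps among the 11 weights ⇒ 3 W_13-linkage classes:

[[1, 3, 5, 6, 11], [2, 4, 7, 9, 10], [8]]


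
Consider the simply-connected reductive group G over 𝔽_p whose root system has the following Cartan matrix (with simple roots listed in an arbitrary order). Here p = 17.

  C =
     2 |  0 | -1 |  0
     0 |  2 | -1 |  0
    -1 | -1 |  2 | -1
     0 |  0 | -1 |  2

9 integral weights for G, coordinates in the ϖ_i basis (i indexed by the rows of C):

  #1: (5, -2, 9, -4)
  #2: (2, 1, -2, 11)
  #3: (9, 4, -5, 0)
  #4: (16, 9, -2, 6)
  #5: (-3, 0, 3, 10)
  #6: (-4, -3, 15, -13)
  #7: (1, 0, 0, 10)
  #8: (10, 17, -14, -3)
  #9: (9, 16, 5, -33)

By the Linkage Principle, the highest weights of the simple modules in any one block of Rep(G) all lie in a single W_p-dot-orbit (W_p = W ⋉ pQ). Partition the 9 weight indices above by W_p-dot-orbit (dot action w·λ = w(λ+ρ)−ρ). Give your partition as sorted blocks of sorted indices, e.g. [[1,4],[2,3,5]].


Dynkin diagram of C (from the 6 off-diagonal −1 entries): D_4.

Alcove-folded reps (p=17, 9 weights, presented ϖ-order):

  [1] (6, 1, 1, 3) · [2] (2, 1, 1, 11) · [3] (6, 1, 1, 3) · [4] (1, 6, 0, 9) · [5] (2, 1, 1, 11) · [6] (2, 1, 1, 11) · [7] (2, 1, 1, 11) · [8] (2, 1, 1, 11) · [9] (1, 6, 0, 9)

These 9 weights hit 3 W_17-dot-orbits; sizes (2, 5, 2):

[[1, 3], [2, 5, 6, 7, 8], [4, 9]]


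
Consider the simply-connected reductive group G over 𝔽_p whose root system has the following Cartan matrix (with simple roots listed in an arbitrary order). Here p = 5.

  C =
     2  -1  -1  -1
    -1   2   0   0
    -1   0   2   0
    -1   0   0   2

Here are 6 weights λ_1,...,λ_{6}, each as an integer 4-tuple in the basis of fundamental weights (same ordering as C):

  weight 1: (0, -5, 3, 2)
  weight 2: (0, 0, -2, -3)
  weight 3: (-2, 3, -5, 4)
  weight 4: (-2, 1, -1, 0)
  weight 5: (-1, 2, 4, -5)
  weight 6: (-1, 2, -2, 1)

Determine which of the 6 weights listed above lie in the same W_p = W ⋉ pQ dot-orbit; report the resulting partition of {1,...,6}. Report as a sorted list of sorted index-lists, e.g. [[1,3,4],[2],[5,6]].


D_4 Cartan matrix, 4 simple roots permuted; ρ=(1,1,1,1).

Folding the 6 weights λ_j+ρ into Ā_5 (reps in the given 4-coord order):

  1: (0, 1, 1, 0)
  2: (0, 1, 1, 0)
  3: (0, 1, 1, 0)
  4: (0, 1, 1, 0)
  5: (0, 1, 1, 0)
  6: (1, 2, 0, 1)

These 6 weights hit 2 W_5-dot-orbits; sizes (5, 1):

[[1, 2, 3, 4, 5], [6]]
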